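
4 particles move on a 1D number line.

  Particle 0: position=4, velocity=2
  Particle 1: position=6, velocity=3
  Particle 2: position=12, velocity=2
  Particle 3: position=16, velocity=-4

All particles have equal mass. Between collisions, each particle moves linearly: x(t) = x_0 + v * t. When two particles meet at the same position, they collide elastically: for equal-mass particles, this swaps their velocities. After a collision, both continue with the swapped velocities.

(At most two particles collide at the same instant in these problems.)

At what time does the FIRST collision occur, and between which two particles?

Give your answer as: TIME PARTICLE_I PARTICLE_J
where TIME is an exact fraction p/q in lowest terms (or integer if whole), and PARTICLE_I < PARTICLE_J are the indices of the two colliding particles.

Pair (0,1): pos 4,6 vel 2,3 -> not approaching (rel speed -1 <= 0)
Pair (1,2): pos 6,12 vel 3,2 -> gap=6, closing at 1/unit, collide at t=6
Pair (2,3): pos 12,16 vel 2,-4 -> gap=4, closing at 6/unit, collide at t=2/3
Earliest collision: t=2/3 between 2 and 3

Answer: 2/3 2 3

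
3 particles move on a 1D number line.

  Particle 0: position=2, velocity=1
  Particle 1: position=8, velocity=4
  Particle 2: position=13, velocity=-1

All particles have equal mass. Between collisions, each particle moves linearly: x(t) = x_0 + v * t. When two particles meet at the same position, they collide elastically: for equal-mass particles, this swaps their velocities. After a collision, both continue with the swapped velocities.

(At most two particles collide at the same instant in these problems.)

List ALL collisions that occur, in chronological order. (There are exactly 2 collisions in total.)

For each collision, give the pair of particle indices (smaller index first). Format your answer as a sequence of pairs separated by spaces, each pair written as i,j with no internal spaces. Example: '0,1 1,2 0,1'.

Collision at t=1: particles 1 and 2 swap velocities; positions: p0=3 p1=12 p2=12; velocities now: v0=1 v1=-1 v2=4
Collision at t=11/2: particles 0 and 1 swap velocities; positions: p0=15/2 p1=15/2 p2=30; velocities now: v0=-1 v1=1 v2=4

Answer: 1,2 0,1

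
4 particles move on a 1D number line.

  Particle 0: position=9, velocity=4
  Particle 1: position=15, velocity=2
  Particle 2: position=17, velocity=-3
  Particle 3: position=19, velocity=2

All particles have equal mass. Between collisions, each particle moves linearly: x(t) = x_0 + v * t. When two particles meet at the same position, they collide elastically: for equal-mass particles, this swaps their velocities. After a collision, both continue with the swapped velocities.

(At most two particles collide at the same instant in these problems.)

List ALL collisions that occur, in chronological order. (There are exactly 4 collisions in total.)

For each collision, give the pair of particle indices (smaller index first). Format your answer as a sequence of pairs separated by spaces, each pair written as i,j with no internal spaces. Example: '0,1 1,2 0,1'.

Answer: 1,2 0,1 1,2 2,3

Derivation:
Collision at t=2/5: particles 1 and 2 swap velocities; positions: p0=53/5 p1=79/5 p2=79/5 p3=99/5; velocities now: v0=4 v1=-3 v2=2 v3=2
Collision at t=8/7: particles 0 and 1 swap velocities; positions: p0=95/7 p1=95/7 p2=121/7 p3=149/7; velocities now: v0=-3 v1=4 v2=2 v3=2
Collision at t=3: particles 1 and 2 swap velocities; positions: p0=8 p1=21 p2=21 p3=25; velocities now: v0=-3 v1=2 v2=4 v3=2
Collision at t=5: particles 2 and 3 swap velocities; positions: p0=2 p1=25 p2=29 p3=29; velocities now: v0=-3 v1=2 v2=2 v3=4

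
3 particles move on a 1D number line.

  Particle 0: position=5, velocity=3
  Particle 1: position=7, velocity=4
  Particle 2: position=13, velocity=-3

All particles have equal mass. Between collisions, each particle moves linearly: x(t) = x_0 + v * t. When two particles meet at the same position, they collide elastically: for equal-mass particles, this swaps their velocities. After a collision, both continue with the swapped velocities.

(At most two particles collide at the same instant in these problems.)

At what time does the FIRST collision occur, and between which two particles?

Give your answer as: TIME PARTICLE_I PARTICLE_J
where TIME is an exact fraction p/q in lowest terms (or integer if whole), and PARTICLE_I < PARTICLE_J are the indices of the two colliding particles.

Answer: 6/7 1 2

Derivation:
Pair (0,1): pos 5,7 vel 3,4 -> not approaching (rel speed -1 <= 0)
Pair (1,2): pos 7,13 vel 4,-3 -> gap=6, closing at 7/unit, collide at t=6/7
Earliest collision: t=6/7 between 1 and 2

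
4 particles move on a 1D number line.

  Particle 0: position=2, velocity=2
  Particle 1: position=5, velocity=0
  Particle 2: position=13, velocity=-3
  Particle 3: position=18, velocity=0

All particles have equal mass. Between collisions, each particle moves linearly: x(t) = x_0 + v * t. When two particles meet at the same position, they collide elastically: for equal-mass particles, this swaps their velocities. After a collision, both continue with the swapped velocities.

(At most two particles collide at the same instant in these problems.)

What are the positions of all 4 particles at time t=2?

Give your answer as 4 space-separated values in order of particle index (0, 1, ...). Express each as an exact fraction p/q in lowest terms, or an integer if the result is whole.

Collision at t=3/2: particles 0 and 1 swap velocities; positions: p0=5 p1=5 p2=17/2 p3=18; velocities now: v0=0 v1=2 v2=-3 v3=0
Advance to t=2 (no further collisions before then); velocities: v0=0 v1=2 v2=-3 v3=0; positions = 5 6 7 18

Answer: 5 6 7 18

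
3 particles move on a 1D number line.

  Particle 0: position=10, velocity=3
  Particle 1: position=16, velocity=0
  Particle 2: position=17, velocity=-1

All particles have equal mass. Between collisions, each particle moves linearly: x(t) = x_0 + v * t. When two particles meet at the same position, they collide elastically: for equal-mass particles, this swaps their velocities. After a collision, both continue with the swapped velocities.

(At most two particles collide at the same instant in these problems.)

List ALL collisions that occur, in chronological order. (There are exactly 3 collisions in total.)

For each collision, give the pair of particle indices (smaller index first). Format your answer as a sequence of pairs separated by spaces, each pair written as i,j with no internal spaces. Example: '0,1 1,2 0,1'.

Collision at t=1: particles 1 and 2 swap velocities; positions: p0=13 p1=16 p2=16; velocities now: v0=3 v1=-1 v2=0
Collision at t=7/4: particles 0 and 1 swap velocities; positions: p0=61/4 p1=61/4 p2=16; velocities now: v0=-1 v1=3 v2=0
Collision at t=2: particles 1 and 2 swap velocities; positions: p0=15 p1=16 p2=16; velocities now: v0=-1 v1=0 v2=3

Answer: 1,2 0,1 1,2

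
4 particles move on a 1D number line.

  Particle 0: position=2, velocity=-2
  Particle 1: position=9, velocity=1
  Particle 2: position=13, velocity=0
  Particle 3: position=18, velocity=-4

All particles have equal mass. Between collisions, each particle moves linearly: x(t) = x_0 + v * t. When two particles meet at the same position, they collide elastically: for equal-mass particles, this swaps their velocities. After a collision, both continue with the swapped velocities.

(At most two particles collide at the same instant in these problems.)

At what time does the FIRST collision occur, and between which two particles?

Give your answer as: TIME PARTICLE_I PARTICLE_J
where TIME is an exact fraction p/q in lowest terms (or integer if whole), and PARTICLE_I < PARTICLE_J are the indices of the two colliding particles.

Pair (0,1): pos 2,9 vel -2,1 -> not approaching (rel speed -3 <= 0)
Pair (1,2): pos 9,13 vel 1,0 -> gap=4, closing at 1/unit, collide at t=4
Pair (2,3): pos 13,18 vel 0,-4 -> gap=5, closing at 4/unit, collide at t=5/4
Earliest collision: t=5/4 between 2 and 3

Answer: 5/4 2 3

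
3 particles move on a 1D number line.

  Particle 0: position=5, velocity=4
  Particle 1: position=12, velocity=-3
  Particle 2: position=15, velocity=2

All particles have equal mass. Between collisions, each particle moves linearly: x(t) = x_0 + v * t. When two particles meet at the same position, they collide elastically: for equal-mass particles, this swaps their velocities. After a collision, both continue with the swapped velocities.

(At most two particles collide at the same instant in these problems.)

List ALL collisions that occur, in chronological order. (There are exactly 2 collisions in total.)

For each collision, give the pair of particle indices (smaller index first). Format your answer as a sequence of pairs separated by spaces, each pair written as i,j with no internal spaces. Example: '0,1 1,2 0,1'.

Collision at t=1: particles 0 and 1 swap velocities; positions: p0=9 p1=9 p2=17; velocities now: v0=-3 v1=4 v2=2
Collision at t=5: particles 1 and 2 swap velocities; positions: p0=-3 p1=25 p2=25; velocities now: v0=-3 v1=2 v2=4

Answer: 0,1 1,2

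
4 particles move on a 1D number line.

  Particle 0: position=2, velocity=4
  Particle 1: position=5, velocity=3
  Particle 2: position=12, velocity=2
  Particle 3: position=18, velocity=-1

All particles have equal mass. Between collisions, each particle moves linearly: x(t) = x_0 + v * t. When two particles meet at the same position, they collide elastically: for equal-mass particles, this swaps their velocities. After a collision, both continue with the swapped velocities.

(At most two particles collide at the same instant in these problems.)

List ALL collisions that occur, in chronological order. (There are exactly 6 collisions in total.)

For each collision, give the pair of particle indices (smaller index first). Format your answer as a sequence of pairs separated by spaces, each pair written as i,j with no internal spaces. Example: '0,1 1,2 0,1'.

Answer: 2,3 0,1 1,2 0,1 2,3 1,2

Derivation:
Collision at t=2: particles 2 and 3 swap velocities; positions: p0=10 p1=11 p2=16 p3=16; velocities now: v0=4 v1=3 v2=-1 v3=2
Collision at t=3: particles 0 and 1 swap velocities; positions: p0=14 p1=14 p2=15 p3=18; velocities now: v0=3 v1=4 v2=-1 v3=2
Collision at t=16/5: particles 1 and 2 swap velocities; positions: p0=73/5 p1=74/5 p2=74/5 p3=92/5; velocities now: v0=3 v1=-1 v2=4 v3=2
Collision at t=13/4: particles 0 and 1 swap velocities; positions: p0=59/4 p1=59/4 p2=15 p3=37/2; velocities now: v0=-1 v1=3 v2=4 v3=2
Collision at t=5: particles 2 and 3 swap velocities; positions: p0=13 p1=20 p2=22 p3=22; velocities now: v0=-1 v1=3 v2=2 v3=4
Collision at t=7: particles 1 and 2 swap velocities; positions: p0=11 p1=26 p2=26 p3=30; velocities now: v0=-1 v1=2 v2=3 v3=4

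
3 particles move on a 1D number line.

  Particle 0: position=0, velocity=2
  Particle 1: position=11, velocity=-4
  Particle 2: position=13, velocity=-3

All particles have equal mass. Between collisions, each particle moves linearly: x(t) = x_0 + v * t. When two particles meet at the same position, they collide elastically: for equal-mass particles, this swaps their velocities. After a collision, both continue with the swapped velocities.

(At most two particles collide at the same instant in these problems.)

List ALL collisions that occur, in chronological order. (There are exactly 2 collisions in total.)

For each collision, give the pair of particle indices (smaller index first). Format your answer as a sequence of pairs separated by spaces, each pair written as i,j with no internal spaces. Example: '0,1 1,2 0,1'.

Answer: 0,1 1,2

Derivation:
Collision at t=11/6: particles 0 and 1 swap velocities; positions: p0=11/3 p1=11/3 p2=15/2; velocities now: v0=-4 v1=2 v2=-3
Collision at t=13/5: particles 1 and 2 swap velocities; positions: p0=3/5 p1=26/5 p2=26/5; velocities now: v0=-4 v1=-3 v2=2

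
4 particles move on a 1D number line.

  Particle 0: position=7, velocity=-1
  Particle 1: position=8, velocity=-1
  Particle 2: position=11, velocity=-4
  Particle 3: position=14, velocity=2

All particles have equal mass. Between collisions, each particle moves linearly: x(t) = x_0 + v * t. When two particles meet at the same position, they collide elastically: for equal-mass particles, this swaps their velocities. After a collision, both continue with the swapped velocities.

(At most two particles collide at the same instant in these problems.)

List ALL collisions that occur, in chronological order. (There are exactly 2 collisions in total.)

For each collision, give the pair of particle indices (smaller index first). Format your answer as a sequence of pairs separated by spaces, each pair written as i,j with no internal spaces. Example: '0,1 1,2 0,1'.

Answer: 1,2 0,1

Derivation:
Collision at t=1: particles 1 and 2 swap velocities; positions: p0=6 p1=7 p2=7 p3=16; velocities now: v0=-1 v1=-4 v2=-1 v3=2
Collision at t=4/3: particles 0 and 1 swap velocities; positions: p0=17/3 p1=17/3 p2=20/3 p3=50/3; velocities now: v0=-4 v1=-1 v2=-1 v3=2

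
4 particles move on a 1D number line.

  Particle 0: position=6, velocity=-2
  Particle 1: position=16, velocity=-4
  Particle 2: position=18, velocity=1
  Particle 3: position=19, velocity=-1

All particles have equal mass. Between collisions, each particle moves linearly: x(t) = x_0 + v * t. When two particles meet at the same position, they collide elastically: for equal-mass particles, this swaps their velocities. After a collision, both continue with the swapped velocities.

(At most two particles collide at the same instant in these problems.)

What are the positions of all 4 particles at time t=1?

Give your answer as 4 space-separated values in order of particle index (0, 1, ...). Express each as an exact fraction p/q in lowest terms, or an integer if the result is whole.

Answer: 4 12 18 19

Derivation:
Collision at t=1/2: particles 2 and 3 swap velocities; positions: p0=5 p1=14 p2=37/2 p3=37/2; velocities now: v0=-2 v1=-4 v2=-1 v3=1
Advance to t=1 (no further collisions before then); velocities: v0=-2 v1=-4 v2=-1 v3=1; positions = 4 12 18 19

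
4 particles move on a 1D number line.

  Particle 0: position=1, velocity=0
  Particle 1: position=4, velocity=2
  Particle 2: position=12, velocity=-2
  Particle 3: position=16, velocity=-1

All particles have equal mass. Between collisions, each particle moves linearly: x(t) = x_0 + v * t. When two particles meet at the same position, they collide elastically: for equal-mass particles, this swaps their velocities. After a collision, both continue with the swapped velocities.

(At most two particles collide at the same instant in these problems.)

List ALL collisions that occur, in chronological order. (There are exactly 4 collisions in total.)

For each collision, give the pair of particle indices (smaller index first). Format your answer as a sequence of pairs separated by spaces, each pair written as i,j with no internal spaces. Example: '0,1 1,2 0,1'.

Collision at t=2: particles 1 and 2 swap velocities; positions: p0=1 p1=8 p2=8 p3=14; velocities now: v0=0 v1=-2 v2=2 v3=-1
Collision at t=4: particles 2 and 3 swap velocities; positions: p0=1 p1=4 p2=12 p3=12; velocities now: v0=0 v1=-2 v2=-1 v3=2
Collision at t=11/2: particles 0 and 1 swap velocities; positions: p0=1 p1=1 p2=21/2 p3=15; velocities now: v0=-2 v1=0 v2=-1 v3=2
Collision at t=15: particles 1 and 2 swap velocities; positions: p0=-18 p1=1 p2=1 p3=34; velocities now: v0=-2 v1=-1 v2=0 v3=2

Answer: 1,2 2,3 0,1 1,2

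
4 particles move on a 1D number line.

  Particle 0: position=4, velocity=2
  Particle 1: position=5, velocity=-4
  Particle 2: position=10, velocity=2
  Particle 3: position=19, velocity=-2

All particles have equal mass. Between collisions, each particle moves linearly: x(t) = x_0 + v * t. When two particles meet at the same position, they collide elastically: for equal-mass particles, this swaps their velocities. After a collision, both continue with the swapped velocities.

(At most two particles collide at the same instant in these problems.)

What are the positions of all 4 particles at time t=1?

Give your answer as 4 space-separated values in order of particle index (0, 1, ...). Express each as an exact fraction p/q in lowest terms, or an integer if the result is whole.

Collision at t=1/6: particles 0 and 1 swap velocities; positions: p0=13/3 p1=13/3 p2=31/3 p3=56/3; velocities now: v0=-4 v1=2 v2=2 v3=-2
Advance to t=1 (no further collisions before then); velocities: v0=-4 v1=2 v2=2 v3=-2; positions = 1 6 12 17

Answer: 1 6 12 17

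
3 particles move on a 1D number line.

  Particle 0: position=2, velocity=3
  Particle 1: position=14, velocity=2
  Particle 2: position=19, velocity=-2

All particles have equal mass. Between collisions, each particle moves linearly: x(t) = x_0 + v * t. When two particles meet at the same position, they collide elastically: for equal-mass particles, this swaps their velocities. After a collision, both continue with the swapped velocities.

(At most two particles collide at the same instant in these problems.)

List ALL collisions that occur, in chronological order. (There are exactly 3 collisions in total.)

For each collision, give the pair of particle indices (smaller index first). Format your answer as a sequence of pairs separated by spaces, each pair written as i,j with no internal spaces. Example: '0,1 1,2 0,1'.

Answer: 1,2 0,1 1,2

Derivation:
Collision at t=5/4: particles 1 and 2 swap velocities; positions: p0=23/4 p1=33/2 p2=33/2; velocities now: v0=3 v1=-2 v2=2
Collision at t=17/5: particles 0 and 1 swap velocities; positions: p0=61/5 p1=61/5 p2=104/5; velocities now: v0=-2 v1=3 v2=2
Collision at t=12: particles 1 and 2 swap velocities; positions: p0=-5 p1=38 p2=38; velocities now: v0=-2 v1=2 v2=3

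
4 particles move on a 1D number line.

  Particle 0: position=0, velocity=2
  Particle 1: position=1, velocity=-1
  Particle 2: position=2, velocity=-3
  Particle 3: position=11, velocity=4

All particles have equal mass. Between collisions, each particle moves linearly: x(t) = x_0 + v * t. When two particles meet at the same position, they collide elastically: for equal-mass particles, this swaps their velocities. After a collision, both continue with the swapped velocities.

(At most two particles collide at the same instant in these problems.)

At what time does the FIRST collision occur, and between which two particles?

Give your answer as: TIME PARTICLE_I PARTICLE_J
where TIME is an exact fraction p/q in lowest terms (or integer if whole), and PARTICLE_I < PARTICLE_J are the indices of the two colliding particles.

Pair (0,1): pos 0,1 vel 2,-1 -> gap=1, closing at 3/unit, collide at t=1/3
Pair (1,2): pos 1,2 vel -1,-3 -> gap=1, closing at 2/unit, collide at t=1/2
Pair (2,3): pos 2,11 vel -3,4 -> not approaching (rel speed -7 <= 0)
Earliest collision: t=1/3 between 0 and 1

Answer: 1/3 0 1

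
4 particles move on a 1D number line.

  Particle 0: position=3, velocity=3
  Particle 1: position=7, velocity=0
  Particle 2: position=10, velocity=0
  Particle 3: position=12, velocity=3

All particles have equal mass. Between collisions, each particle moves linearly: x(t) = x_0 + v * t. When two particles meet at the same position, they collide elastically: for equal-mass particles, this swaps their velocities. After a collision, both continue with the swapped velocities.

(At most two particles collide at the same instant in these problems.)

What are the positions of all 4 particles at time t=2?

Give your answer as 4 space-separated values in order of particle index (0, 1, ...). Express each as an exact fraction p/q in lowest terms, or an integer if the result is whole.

Answer: 7 9 10 18

Derivation:
Collision at t=4/3: particles 0 and 1 swap velocities; positions: p0=7 p1=7 p2=10 p3=16; velocities now: v0=0 v1=3 v2=0 v3=3
Advance to t=2 (no further collisions before then); velocities: v0=0 v1=3 v2=0 v3=3; positions = 7 9 10 18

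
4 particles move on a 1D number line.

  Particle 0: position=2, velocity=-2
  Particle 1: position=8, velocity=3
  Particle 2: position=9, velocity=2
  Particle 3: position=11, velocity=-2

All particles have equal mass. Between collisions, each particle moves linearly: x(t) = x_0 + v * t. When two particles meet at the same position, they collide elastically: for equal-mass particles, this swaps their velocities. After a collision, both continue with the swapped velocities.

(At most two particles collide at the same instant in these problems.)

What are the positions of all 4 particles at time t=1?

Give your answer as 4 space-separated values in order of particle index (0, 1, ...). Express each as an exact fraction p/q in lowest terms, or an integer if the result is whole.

Collision at t=1/2: particles 2 and 3 swap velocities; positions: p0=1 p1=19/2 p2=10 p3=10; velocities now: v0=-2 v1=3 v2=-2 v3=2
Collision at t=3/5: particles 1 and 2 swap velocities; positions: p0=4/5 p1=49/5 p2=49/5 p3=51/5; velocities now: v0=-2 v1=-2 v2=3 v3=2
Collision at t=1: particles 2 and 3 swap velocities; positions: p0=0 p1=9 p2=11 p3=11; velocities now: v0=-2 v1=-2 v2=2 v3=3
Advance to t=1 (no further collisions before then); velocities: v0=-2 v1=-2 v2=2 v3=3; positions = 0 9 11 11

Answer: 0 9 11 11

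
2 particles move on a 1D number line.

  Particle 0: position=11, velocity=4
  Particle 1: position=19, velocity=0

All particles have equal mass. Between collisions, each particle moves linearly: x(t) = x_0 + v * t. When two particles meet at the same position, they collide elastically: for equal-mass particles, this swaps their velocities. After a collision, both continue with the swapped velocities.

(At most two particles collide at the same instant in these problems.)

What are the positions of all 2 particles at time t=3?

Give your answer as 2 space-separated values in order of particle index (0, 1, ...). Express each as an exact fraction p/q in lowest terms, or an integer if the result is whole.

Collision at t=2: particles 0 and 1 swap velocities; positions: p0=19 p1=19; velocities now: v0=0 v1=4
Advance to t=3 (no further collisions before then); velocities: v0=0 v1=4; positions = 19 23

Answer: 19 23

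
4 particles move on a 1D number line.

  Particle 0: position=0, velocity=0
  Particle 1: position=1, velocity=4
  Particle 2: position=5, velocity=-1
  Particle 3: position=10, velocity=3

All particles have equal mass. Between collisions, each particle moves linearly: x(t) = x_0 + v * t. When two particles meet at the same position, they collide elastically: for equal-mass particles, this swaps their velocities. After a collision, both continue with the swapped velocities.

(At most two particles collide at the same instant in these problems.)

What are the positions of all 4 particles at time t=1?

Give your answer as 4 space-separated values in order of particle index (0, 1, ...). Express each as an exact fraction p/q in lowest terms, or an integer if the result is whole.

Answer: 0 4 5 13

Derivation:
Collision at t=4/5: particles 1 and 2 swap velocities; positions: p0=0 p1=21/5 p2=21/5 p3=62/5; velocities now: v0=0 v1=-1 v2=4 v3=3
Advance to t=1 (no further collisions before then); velocities: v0=0 v1=-1 v2=4 v3=3; positions = 0 4 5 13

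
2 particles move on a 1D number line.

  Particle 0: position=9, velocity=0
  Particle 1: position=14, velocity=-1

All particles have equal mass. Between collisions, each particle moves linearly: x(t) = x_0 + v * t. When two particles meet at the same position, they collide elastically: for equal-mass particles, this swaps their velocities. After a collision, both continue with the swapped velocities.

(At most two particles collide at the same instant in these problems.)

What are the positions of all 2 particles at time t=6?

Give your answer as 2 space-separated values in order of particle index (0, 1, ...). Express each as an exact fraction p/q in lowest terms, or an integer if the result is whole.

Answer: 8 9

Derivation:
Collision at t=5: particles 0 and 1 swap velocities; positions: p0=9 p1=9; velocities now: v0=-1 v1=0
Advance to t=6 (no further collisions before then); velocities: v0=-1 v1=0; positions = 8 9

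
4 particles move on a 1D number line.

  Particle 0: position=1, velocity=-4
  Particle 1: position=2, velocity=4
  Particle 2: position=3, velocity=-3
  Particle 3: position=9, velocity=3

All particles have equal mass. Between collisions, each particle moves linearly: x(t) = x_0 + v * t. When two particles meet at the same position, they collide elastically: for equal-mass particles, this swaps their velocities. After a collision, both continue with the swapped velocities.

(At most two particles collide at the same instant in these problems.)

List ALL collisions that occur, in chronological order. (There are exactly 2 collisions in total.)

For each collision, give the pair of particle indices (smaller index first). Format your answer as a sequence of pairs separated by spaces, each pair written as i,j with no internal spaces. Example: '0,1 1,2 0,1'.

Collision at t=1/7: particles 1 and 2 swap velocities; positions: p0=3/7 p1=18/7 p2=18/7 p3=66/7; velocities now: v0=-4 v1=-3 v2=4 v3=3
Collision at t=7: particles 2 and 3 swap velocities; positions: p0=-27 p1=-18 p2=30 p3=30; velocities now: v0=-4 v1=-3 v2=3 v3=4

Answer: 1,2 2,3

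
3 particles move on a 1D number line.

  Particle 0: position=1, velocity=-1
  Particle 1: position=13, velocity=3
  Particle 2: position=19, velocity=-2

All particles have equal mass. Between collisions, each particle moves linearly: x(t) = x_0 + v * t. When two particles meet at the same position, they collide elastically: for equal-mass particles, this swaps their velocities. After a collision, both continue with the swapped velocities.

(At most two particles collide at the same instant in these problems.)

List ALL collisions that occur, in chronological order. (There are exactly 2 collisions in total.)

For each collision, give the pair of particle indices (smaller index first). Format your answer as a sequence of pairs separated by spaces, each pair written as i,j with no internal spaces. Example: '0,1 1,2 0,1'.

Answer: 1,2 0,1

Derivation:
Collision at t=6/5: particles 1 and 2 swap velocities; positions: p0=-1/5 p1=83/5 p2=83/5; velocities now: v0=-1 v1=-2 v2=3
Collision at t=18: particles 0 and 1 swap velocities; positions: p0=-17 p1=-17 p2=67; velocities now: v0=-2 v1=-1 v2=3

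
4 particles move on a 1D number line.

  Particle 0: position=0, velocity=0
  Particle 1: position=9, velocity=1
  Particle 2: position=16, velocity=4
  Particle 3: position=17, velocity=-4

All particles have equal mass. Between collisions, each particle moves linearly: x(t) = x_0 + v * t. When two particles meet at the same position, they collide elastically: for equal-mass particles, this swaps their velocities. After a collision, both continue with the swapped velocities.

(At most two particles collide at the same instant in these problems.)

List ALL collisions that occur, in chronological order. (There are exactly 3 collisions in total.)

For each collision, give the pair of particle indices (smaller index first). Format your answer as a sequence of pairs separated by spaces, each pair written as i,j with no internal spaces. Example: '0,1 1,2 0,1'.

Answer: 2,3 1,2 0,1

Derivation:
Collision at t=1/8: particles 2 and 3 swap velocities; positions: p0=0 p1=73/8 p2=33/2 p3=33/2; velocities now: v0=0 v1=1 v2=-4 v3=4
Collision at t=8/5: particles 1 and 2 swap velocities; positions: p0=0 p1=53/5 p2=53/5 p3=112/5; velocities now: v0=0 v1=-4 v2=1 v3=4
Collision at t=17/4: particles 0 and 1 swap velocities; positions: p0=0 p1=0 p2=53/4 p3=33; velocities now: v0=-4 v1=0 v2=1 v3=4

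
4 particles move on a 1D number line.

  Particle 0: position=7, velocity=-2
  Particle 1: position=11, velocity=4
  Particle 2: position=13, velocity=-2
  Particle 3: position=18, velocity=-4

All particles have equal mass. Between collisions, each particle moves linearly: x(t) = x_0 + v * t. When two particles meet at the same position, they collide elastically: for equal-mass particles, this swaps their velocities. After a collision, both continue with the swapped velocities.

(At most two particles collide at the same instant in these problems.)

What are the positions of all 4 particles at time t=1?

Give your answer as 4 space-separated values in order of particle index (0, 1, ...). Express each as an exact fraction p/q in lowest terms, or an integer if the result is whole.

Collision at t=1/3: particles 1 and 2 swap velocities; positions: p0=19/3 p1=37/3 p2=37/3 p3=50/3; velocities now: v0=-2 v1=-2 v2=4 v3=-4
Collision at t=7/8: particles 2 and 3 swap velocities; positions: p0=21/4 p1=45/4 p2=29/2 p3=29/2; velocities now: v0=-2 v1=-2 v2=-4 v3=4
Advance to t=1 (no further collisions before then); velocities: v0=-2 v1=-2 v2=-4 v3=4; positions = 5 11 14 15

Answer: 5 11 14 15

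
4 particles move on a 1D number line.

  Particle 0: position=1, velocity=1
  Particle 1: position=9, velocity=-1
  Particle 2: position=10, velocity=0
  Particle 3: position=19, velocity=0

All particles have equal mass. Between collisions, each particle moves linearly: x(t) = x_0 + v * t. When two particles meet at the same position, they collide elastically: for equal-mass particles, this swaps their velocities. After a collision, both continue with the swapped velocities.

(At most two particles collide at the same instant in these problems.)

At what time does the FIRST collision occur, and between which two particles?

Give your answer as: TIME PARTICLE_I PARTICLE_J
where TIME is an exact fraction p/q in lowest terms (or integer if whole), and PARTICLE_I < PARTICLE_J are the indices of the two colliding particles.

Pair (0,1): pos 1,9 vel 1,-1 -> gap=8, closing at 2/unit, collide at t=4
Pair (1,2): pos 9,10 vel -1,0 -> not approaching (rel speed -1 <= 0)
Pair (2,3): pos 10,19 vel 0,0 -> not approaching (rel speed 0 <= 0)
Earliest collision: t=4 between 0 and 1

Answer: 4 0 1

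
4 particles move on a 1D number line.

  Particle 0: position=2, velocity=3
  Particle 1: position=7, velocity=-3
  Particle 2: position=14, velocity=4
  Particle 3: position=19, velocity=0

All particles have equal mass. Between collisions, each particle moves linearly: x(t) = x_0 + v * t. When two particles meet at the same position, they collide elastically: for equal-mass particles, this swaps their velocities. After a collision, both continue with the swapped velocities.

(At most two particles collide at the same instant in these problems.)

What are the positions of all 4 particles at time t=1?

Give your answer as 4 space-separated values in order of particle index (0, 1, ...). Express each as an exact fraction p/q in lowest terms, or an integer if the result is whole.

Answer: 4 5 18 19

Derivation:
Collision at t=5/6: particles 0 and 1 swap velocities; positions: p0=9/2 p1=9/2 p2=52/3 p3=19; velocities now: v0=-3 v1=3 v2=4 v3=0
Advance to t=1 (no further collisions before then); velocities: v0=-3 v1=3 v2=4 v3=0; positions = 4 5 18 19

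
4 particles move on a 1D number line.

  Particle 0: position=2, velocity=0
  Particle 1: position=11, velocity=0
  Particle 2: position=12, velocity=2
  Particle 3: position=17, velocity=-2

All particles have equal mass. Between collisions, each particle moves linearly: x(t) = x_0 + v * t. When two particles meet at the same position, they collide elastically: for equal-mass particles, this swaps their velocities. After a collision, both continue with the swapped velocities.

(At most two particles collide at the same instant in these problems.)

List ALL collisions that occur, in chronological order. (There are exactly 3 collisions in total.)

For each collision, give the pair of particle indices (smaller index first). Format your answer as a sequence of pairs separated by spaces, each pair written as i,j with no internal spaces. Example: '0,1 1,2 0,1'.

Answer: 2,3 1,2 0,1

Derivation:
Collision at t=5/4: particles 2 and 3 swap velocities; positions: p0=2 p1=11 p2=29/2 p3=29/2; velocities now: v0=0 v1=0 v2=-2 v3=2
Collision at t=3: particles 1 and 2 swap velocities; positions: p0=2 p1=11 p2=11 p3=18; velocities now: v0=0 v1=-2 v2=0 v3=2
Collision at t=15/2: particles 0 and 1 swap velocities; positions: p0=2 p1=2 p2=11 p3=27; velocities now: v0=-2 v1=0 v2=0 v3=2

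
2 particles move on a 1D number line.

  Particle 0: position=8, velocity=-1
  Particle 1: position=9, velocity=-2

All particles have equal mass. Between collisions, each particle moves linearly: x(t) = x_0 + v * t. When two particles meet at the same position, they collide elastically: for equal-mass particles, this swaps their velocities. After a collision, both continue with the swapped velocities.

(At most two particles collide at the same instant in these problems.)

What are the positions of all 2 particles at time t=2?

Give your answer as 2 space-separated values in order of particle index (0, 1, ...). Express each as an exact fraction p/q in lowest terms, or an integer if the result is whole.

Answer: 5 6

Derivation:
Collision at t=1: particles 0 and 1 swap velocities; positions: p0=7 p1=7; velocities now: v0=-2 v1=-1
Advance to t=2 (no further collisions before then); velocities: v0=-2 v1=-1; positions = 5 6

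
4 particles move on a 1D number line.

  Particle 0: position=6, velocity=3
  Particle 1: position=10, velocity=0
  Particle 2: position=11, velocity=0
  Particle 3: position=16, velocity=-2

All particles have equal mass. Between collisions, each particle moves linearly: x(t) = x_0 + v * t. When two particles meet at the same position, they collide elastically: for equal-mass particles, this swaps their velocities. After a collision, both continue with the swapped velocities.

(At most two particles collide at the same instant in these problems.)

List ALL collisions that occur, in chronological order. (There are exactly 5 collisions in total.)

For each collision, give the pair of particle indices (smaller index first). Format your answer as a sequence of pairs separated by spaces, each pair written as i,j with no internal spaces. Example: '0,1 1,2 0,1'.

Collision at t=4/3: particles 0 and 1 swap velocities; positions: p0=10 p1=10 p2=11 p3=40/3; velocities now: v0=0 v1=3 v2=0 v3=-2
Collision at t=5/3: particles 1 and 2 swap velocities; positions: p0=10 p1=11 p2=11 p3=38/3; velocities now: v0=0 v1=0 v2=3 v3=-2
Collision at t=2: particles 2 and 3 swap velocities; positions: p0=10 p1=11 p2=12 p3=12; velocities now: v0=0 v1=0 v2=-2 v3=3
Collision at t=5/2: particles 1 and 2 swap velocities; positions: p0=10 p1=11 p2=11 p3=27/2; velocities now: v0=0 v1=-2 v2=0 v3=3
Collision at t=3: particles 0 and 1 swap velocities; positions: p0=10 p1=10 p2=11 p3=15; velocities now: v0=-2 v1=0 v2=0 v3=3

Answer: 0,1 1,2 2,3 1,2 0,1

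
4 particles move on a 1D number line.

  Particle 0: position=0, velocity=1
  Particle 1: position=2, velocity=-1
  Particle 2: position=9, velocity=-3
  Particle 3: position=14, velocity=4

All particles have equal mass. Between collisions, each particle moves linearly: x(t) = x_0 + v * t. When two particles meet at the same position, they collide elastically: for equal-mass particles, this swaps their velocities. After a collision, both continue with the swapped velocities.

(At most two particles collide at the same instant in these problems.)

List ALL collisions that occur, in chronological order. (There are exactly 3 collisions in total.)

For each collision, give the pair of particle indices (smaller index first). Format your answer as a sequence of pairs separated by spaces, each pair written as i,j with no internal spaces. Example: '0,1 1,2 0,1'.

Answer: 0,1 1,2 0,1

Derivation:
Collision at t=1: particles 0 and 1 swap velocities; positions: p0=1 p1=1 p2=6 p3=18; velocities now: v0=-1 v1=1 v2=-3 v3=4
Collision at t=9/4: particles 1 and 2 swap velocities; positions: p0=-1/4 p1=9/4 p2=9/4 p3=23; velocities now: v0=-1 v1=-3 v2=1 v3=4
Collision at t=7/2: particles 0 and 1 swap velocities; positions: p0=-3/2 p1=-3/2 p2=7/2 p3=28; velocities now: v0=-3 v1=-1 v2=1 v3=4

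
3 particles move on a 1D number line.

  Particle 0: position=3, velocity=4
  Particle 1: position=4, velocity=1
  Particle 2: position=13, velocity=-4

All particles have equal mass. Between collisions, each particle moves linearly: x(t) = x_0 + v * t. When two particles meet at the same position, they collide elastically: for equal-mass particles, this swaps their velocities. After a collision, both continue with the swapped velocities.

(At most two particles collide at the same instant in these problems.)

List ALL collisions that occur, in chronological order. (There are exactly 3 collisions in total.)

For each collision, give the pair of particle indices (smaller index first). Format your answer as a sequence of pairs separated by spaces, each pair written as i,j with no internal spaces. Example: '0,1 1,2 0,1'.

Answer: 0,1 1,2 0,1

Derivation:
Collision at t=1/3: particles 0 and 1 swap velocities; positions: p0=13/3 p1=13/3 p2=35/3; velocities now: v0=1 v1=4 v2=-4
Collision at t=5/4: particles 1 and 2 swap velocities; positions: p0=21/4 p1=8 p2=8; velocities now: v0=1 v1=-4 v2=4
Collision at t=9/5: particles 0 and 1 swap velocities; positions: p0=29/5 p1=29/5 p2=51/5; velocities now: v0=-4 v1=1 v2=4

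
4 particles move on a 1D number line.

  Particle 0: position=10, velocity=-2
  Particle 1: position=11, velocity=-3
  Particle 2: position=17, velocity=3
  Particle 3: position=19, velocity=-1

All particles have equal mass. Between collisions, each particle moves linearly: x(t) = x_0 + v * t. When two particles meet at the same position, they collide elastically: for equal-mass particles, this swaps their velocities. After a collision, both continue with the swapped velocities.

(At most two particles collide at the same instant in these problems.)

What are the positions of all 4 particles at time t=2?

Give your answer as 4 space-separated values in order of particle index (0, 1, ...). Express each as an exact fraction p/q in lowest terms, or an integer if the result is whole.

Collision at t=1/2: particles 2 and 3 swap velocities; positions: p0=9 p1=19/2 p2=37/2 p3=37/2; velocities now: v0=-2 v1=-3 v2=-1 v3=3
Collision at t=1: particles 0 and 1 swap velocities; positions: p0=8 p1=8 p2=18 p3=20; velocities now: v0=-3 v1=-2 v2=-1 v3=3
Advance to t=2 (no further collisions before then); velocities: v0=-3 v1=-2 v2=-1 v3=3; positions = 5 6 17 23

Answer: 5 6 17 23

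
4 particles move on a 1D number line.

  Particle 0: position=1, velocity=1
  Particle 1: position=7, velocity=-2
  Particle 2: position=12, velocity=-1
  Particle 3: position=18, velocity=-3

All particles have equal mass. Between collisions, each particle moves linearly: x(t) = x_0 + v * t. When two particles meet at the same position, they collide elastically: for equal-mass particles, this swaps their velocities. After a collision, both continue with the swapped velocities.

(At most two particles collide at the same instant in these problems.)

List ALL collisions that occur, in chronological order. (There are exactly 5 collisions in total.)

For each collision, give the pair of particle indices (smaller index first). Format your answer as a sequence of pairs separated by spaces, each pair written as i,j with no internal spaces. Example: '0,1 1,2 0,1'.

Answer: 0,1 2,3 1,2 2,3 0,1

Derivation:
Collision at t=2: particles 0 and 1 swap velocities; positions: p0=3 p1=3 p2=10 p3=12; velocities now: v0=-2 v1=1 v2=-1 v3=-3
Collision at t=3: particles 2 and 3 swap velocities; positions: p0=1 p1=4 p2=9 p3=9; velocities now: v0=-2 v1=1 v2=-3 v3=-1
Collision at t=17/4: particles 1 and 2 swap velocities; positions: p0=-3/2 p1=21/4 p2=21/4 p3=31/4; velocities now: v0=-2 v1=-3 v2=1 v3=-1
Collision at t=11/2: particles 2 and 3 swap velocities; positions: p0=-4 p1=3/2 p2=13/2 p3=13/2; velocities now: v0=-2 v1=-3 v2=-1 v3=1
Collision at t=11: particles 0 and 1 swap velocities; positions: p0=-15 p1=-15 p2=1 p3=12; velocities now: v0=-3 v1=-2 v2=-1 v3=1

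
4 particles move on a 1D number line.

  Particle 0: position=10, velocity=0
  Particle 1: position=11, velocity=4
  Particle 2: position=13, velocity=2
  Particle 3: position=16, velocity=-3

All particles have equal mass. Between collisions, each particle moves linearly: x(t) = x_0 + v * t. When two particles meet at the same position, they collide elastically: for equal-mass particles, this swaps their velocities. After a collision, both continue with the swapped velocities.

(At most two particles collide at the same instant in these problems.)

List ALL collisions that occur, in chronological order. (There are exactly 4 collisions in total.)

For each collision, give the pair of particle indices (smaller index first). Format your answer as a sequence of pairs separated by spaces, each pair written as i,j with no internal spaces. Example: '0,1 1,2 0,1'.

Answer: 2,3 1,2 2,3 0,1

Derivation:
Collision at t=3/5: particles 2 and 3 swap velocities; positions: p0=10 p1=67/5 p2=71/5 p3=71/5; velocities now: v0=0 v1=4 v2=-3 v3=2
Collision at t=5/7: particles 1 and 2 swap velocities; positions: p0=10 p1=97/7 p2=97/7 p3=101/7; velocities now: v0=0 v1=-3 v2=4 v3=2
Collision at t=1: particles 2 and 3 swap velocities; positions: p0=10 p1=13 p2=15 p3=15; velocities now: v0=0 v1=-3 v2=2 v3=4
Collision at t=2: particles 0 and 1 swap velocities; positions: p0=10 p1=10 p2=17 p3=19; velocities now: v0=-3 v1=0 v2=2 v3=4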